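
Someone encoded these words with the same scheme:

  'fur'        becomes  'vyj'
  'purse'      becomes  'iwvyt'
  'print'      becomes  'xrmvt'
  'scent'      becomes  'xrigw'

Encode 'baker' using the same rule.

The output letters match the input read backwards, each shifted +4: fur reversed is ruf. The word is reversed, then every letter is shifted forward by 4.
Applying it to baker: reverse → rekab; then shift: r+4=v, e+4=i, k+4=o, a+4=e, b+4=f.

vioef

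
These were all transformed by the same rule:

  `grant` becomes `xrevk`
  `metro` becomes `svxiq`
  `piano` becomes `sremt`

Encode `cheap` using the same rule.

The word is reversed, then every letter is shifted forward by 4.
For cheap: reverse → paehc; then shift: p+4=t, a+4=e, e+4=i, h+4=l, c+4=g.

teilg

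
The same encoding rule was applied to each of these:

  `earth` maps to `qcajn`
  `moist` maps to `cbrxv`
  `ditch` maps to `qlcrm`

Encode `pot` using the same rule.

Read the word backwards and shift each letter +9.
Applying it to pot: reverse → top; then shift: t+9=c, o+9=x, p+9=y.

cxy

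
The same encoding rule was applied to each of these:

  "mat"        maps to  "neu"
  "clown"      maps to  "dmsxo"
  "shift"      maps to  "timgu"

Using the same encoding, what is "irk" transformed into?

msl

Vowels shift forward by 4 and consonants shift forward by 1.
For irk: i(vowel)+4=m, r(cons)+1=s, k(cons)+1=l.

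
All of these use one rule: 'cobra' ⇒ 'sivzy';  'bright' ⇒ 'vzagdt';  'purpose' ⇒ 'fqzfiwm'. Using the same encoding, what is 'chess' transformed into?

c(2)→s(18) and o(14)→i(8) fit y≡23x+24 (mod 26); the inverse of 23 mod 26 is 17. Treating letters as 0–25, the rule is x ↦ 23x + 24 (mod 26).
On chess: c(2)→23·2+24≡18=s; h(7)→23·7+24≡3=d; e(4)→23·4+24≡12=m; s(18)→23·18+24≡22=w; s(18)→23·18+24≡22=w (all mod 26).

sdmww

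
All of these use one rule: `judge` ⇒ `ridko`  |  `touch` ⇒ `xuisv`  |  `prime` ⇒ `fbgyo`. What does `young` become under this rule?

auijk

j(9)→r(17) and u(20)→i(8) fit y≡11x+22 (mod 26); the inverse of 11 mod 26 is 19. Each letter's alphabet position (a=0..z=25) is mapped through 11·x+22 mod 26 — an affine cipher.
Applying it to young: y(24)→11·24+22≡0=a; o(14)→11·14+22≡20=u; u(20)→11·20+22≡8=i; n(13)→11·13+22≡9=j; g(6)→11·6+22≡10=k (all mod 26).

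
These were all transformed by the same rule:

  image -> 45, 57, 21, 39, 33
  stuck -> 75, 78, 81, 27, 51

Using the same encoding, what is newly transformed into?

Each letter becomes 3×(its alphabet position, a=1..z=26) + 18.
On newly: n=14→60, e=5→33, w=23→87, l=12→54, y=25→93.

60, 33, 87, 54, 93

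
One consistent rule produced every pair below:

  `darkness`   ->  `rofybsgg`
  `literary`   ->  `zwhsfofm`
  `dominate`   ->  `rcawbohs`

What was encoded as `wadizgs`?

Compare letters: d→r is +14, a→o is +14, r→f is +14 — a constant shift. It's a constant shift of +14 (ROT14).
Reversing it on wadizgs: w−14=i, a−14=m, d−14=p, i−14=u, z−14=l, g−14=s, s−14=e.

impulse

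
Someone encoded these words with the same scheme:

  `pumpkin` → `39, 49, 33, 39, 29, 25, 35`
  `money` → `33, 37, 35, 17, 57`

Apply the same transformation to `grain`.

21, 43, 9, 25, 35

p(#16)→39 and u(#21)→49: differences scale by 2, so n = 2·pos + 7. The formula is n = 2×(alphabet index, a=1) + 7.
For grain: g=7→21, r=18→43, a=1→9, i=9→25, n=14→35.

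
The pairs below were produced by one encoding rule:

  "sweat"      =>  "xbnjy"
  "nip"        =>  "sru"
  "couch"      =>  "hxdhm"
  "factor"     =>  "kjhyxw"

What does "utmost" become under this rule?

The shift depends on letter class: consonant s→x is +5, but vowel e→n is +9. Two shifts are in play — +9 for a/e/i/o/u, +5 for every other letter.
For utmost: u(vowel)+9=d, t(cons)+5=y, m(cons)+5=r, o(vowel)+9=x, s(cons)+5=x, t(cons)+5=y.

dyrxxy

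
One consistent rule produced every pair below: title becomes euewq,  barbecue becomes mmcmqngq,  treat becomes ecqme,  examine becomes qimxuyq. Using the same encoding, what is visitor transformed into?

gudueac

The shift depends on letter class: consonant t→e is +11, but vowel i→u is +12. Vowels shift forward by 12 and consonants shift forward by 11.
Applying it to visitor: v(cons)+11=g, i(vowel)+12=u, s(cons)+11=d, i(vowel)+12=u, t(cons)+11=e, o(vowel)+12=a, r(cons)+11=c.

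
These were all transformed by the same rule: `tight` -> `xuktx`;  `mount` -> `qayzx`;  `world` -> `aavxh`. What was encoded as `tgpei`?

pulse

Shifts by position in tight: pos 0: t→x (+4), pos 1: i→u (+12), pos 2: g→k (+4), pos 3: h→t (+12) — repeating every 2. It's a Vigenère-style cipher with numeric key [4,12]: position i shifts by key[i mod 2].
Reversing it on tgpei: t−4=p, g−12=u, p−4=l, e−12=s, i−4=e.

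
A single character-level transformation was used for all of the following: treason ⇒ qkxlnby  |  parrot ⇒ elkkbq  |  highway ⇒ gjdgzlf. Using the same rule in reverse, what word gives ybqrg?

This is an affine cipher: with a=0,…,z=25, each position x becomes (3x+11) mod 26.
Decoding ybqrg: y(24)→9·(24−11)≡13=n; b(1)→9·(1−11)≡14=o; q(16)→9·(16−11)≡19=t; r(17)→9·(17−11)≡2=c; g(6)→9·(6−11)≡7=h (all mod 26).

notch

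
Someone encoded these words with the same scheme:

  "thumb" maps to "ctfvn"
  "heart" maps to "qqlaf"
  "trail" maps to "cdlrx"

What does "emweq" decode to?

valve

It's a Vigenère-style cipher with numeric key [9,12,11]: position i shifts by key[i mod 3].
Decoding emweq: e−9=v, m−12=a, w−11=l, e−9=v, q−12=e.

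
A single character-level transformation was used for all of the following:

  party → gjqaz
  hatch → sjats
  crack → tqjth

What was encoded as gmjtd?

p(15)→g(6) and a(0)→j(9) fit y≡5x+9 (mod 26); the inverse of 5 mod 26 is 21. This is an affine cipher: with a=0,…,z=25, each position x becomes (5x+9) mod 26.
Decoding gmjtd: g(6)→21·(6−9)≡15=p; m(12)→21·(12−9)≡11=l; j(9)→21·(9−9)≡0=a; t(19)→21·(19−9)≡2=c; d(3)→21·(3−9)≡4=e (all mod 26).

place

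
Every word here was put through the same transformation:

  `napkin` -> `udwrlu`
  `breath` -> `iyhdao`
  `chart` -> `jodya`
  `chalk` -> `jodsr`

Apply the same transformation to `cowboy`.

jrdirf

Two shifts are in play — +3 for a/e/i/o/u, +7 for every other letter.
On cowboy: c(cons)+7=j, o(vowel)+3=r, w(cons)+7=d, b(cons)+7=i, o(vowel)+3=r, y(cons)+7=f.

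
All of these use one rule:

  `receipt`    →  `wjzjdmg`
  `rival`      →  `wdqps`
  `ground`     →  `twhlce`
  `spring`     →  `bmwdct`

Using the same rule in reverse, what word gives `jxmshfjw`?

r(17)→w(22) and e(4)→j(9) fit y≡5x+15 (mod 26); the inverse of 5 mod 26 is 21. Treating letters as 0–25, the rule is x ↦ 5x + 15 (mod 26).
Decoding jxmshfjw: j(9)→21·(9−15)≡4=e; x(23)→21·(23−15)≡12=m; m(12)→21·(12−15)≡15=p; s(18)→21·(18−15)≡11=l; h(7)→21·(7−15)≡14=o; f(5)→21·(5−15)≡24=y; j(9)→21·(9−15)≡4=e; w(22)→21·(22−15)≡17=r (all mod 26).

employer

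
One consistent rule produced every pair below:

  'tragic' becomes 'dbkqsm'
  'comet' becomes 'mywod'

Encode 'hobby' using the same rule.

Compare letters: t→d is +10, r→b is +10, a→k is +10 — a constant shift. This is a Caesar cipher with shift 10.
On hobby: h+10=r, o+10=y, b+10=l, b+10=l, y+10=i.

rylli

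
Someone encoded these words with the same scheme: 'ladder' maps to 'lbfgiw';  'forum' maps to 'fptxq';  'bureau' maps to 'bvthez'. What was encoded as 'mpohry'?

Letter i (0-indexed) is shifted by i+0, so successive shifts are 0, 1, 2, ….
Reversing it on mpohry: m−0=m, p−1=o, o−2=m, h−3=e, r−4=n, y−5=t.

moment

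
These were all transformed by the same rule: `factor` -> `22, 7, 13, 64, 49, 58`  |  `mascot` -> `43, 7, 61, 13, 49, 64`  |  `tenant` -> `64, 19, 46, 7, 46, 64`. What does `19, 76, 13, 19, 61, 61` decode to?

f(#6)→22 and a(#1)→7: differences scale by 3, so n = 3·pos + 4. The formula is n = 3×(alphabet index, a=1) + 4.
Decoding 19, 76, 13, 19, 61, 61: 19→(19−4)÷3=5=e, 76→(76−4)÷3=24=x, 13→(13−4)÷3=3=c, 19→(19−4)÷3=5=e, 61→(61−4)÷3=19=s, 61→(61−4)÷3=19=s.

excess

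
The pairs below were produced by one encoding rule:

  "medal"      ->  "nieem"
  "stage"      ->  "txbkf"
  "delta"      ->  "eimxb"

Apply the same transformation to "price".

It's a Vigenère-style cipher with numeric key [1,4]: position i shifts by key[i mod 2].
On price: p+1=q, r+4=v, i+1=j, c+4=g, e+1=f.

qvjgf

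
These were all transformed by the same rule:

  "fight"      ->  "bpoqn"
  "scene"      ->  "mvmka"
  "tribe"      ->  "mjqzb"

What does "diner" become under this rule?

zmvql

The output letters match the input read backwards, each shifted +8: fight reversed is thgif. The word is reversed, then every letter is shifted forward by 8.
Applying it to diner: reverse → renid; then shift: r+8=z, e+8=m, n+8=v, i+8=q, d+8=l.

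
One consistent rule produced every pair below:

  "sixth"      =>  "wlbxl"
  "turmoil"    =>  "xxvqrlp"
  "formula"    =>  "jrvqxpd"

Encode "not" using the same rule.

The shift depends on letter class: consonant s→w is +4, but vowel i→l is +3. The rule splits by letter class: vowels +3, consonants +4.
For not: n(cons)+4=r, o(vowel)+3=r, t(cons)+4=x.

rrx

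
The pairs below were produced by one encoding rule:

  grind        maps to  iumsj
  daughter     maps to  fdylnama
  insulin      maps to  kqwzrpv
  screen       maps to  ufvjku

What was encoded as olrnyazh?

ministry

In grind: g→i is +2, r→u is +3, i→m is +4, n→s is +5 — the shift increases by 1 each position. Each letter shifts forward by (position + 2), i.e. 2, 3, 4, … — the shift grows by one for each successive letter.
Undoing it on olrnyazh: o−2=m, l−3=i, r−4=n, n−5=i, y−6=s, a−7=t, z−8=r, h−9=y.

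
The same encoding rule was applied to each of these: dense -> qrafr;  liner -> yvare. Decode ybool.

Compare letters: d→q is +13, e→r is +13, n→a is +13 — a constant shift. Every letter moves 13 places later in the alphabet, wrapping around z→a.
Decoding ybool: y−13=l, b−13=o, o−13=b, o−13=b, l−13=y.

lobby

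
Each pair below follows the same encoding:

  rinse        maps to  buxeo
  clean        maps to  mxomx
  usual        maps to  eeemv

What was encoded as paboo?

Shifts by position in rinse: pos 0: r→b (+10), pos 1: i→u (+12), pos 2: n→x (+10), pos 3: s→e (+12) — repeating every 2. The shifts repeat in a cycle of length 2: positions 0,1,… shift by +10, +12, then the pattern repeats.
Reversing it on paboo: p−10=f, a−12=o, b−10=r, o−12=c, o−10=e.

force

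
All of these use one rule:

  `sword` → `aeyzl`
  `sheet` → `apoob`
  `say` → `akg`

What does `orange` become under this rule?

yzkvoo

The rule splits by letter class: vowels +10, consonants +8.
On orange: o(vowel)+10=y, r(cons)+8=z, a(vowel)+10=k, n(cons)+8=v, g(cons)+8=o, e(vowel)+10=o.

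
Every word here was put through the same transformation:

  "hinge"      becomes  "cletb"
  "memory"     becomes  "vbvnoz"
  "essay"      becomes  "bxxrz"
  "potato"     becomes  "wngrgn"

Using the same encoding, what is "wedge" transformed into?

hbstb

Each letter's alphabet position (a=0..z=25) is mapped through 9·x+17 mod 26 — an affine cipher.
For wedge: w(22)→9·22+17≡7=h; e(4)→9·4+17≡1=b; d(3)→9·3+17≡18=s; g(6)→9·6+17≡19=t; e(4)→9·4+17≡1=b (all mod 26).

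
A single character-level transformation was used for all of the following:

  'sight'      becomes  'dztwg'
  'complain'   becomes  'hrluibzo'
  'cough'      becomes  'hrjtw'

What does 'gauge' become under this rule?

tbjtn

Treating letters as 0–25, the rule is x ↦ 3x + 1 (mod 26).
For gauge: g(6)→3·6+1≡19=t; a(0)→3·0+1≡1=b; u(20)→3·20+1≡9=j; g(6)→3·6+1≡19=t; e(4)→3·4+1≡13=n (all mod 26).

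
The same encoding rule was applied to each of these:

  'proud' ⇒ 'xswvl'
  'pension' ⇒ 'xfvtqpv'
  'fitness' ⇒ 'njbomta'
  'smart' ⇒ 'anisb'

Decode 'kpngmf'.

It's a Vigenère-style cipher with numeric key [8,1]: position i shifts by key[i mod 2].
Undoing it on kpngmf: k−8=c, p−1=o, n−8=f, g−1=f, m−8=e, f−1=e.

coffee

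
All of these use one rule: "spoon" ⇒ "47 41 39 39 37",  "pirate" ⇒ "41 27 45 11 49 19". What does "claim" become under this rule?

15 33 11 27 35

s(#19)→47 and p(#16)→41: differences scale by 2, so n = 2·pos + 9. Each letter becomes 2×(its alphabet position, a=1..z=26) + 9.
For claim: c=3→15, l=12→33, a=1→11, i=9→27, m=13→35.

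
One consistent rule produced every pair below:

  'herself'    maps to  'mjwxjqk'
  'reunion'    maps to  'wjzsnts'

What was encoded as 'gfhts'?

bacon

Compare letters: h→m is +5, e→j is +5, r→w is +5 — a constant shift. It's a constant shift of +5 (ROT5).
Undoing it on gfhts: g−5=b, f−5=a, h−5=c, t−5=o, s−5=n.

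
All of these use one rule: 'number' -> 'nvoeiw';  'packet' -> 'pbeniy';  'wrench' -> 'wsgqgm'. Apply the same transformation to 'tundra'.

tvpgvf

In number: n→n is +0, u→v is +1, m→o is +2, b→e is +3 — the shift increases by 1 each position. The shift increases by 1 at each position, starting from +0: 0, 1, 2, ….
On tundra: t+0=t, u+1=v, n+2=p, d+3=g, r+4=v, a+5=f.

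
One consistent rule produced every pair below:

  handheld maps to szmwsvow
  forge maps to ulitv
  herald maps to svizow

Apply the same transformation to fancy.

Letters are reflected about the middle of the alphabet (position → 25−position): Atbash.
On fancy: f↔u, a↔z, n↔m, c↔x, y↔b.

uzmxb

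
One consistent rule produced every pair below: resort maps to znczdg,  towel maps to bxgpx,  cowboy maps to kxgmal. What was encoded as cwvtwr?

Letter i (0-indexed) is shifted by i+8, so successive shifts are 8, 9, 10, ….
Undoing it on cwvtwr: c−8=u, w−9=n, v−10=l, t−11=i, w−12=k, r−13=e.

unlike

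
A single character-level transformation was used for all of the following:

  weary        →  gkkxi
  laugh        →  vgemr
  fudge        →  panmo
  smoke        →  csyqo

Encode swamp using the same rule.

Shifts by position in weary: pos 0: w→g (+10), pos 1: e→k (+6), pos 2: a→k (+10), pos 3: r→x (+6) — repeating every 2. The shifts repeat in a cycle of length 2: positions 0,1,… shift by +10, +6, then the pattern repeats.
Applying it to swamp: s+10=c, w+6=c, a+10=k, m+6=s, p+10=z.

ccksz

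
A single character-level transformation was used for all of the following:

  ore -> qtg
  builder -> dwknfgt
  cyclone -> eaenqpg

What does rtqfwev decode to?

Compare letters: o→q is +2, r→t is +2, e→g is +2 — a constant shift. It's a constant shift of +2 (ROT2).
Reversing it on rtqfwev: r−2=p, t−2=r, q−2=o, f−2=d, w−2=u, e−2=c, v−2=t.

product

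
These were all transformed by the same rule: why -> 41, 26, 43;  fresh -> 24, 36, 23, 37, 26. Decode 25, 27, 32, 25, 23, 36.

w is letter #23 and maps to 41: an offset of 18. Each letter is replaced by its alphabet position (a=1..z=26) + 18.
Reversing it on 25, 27, 32, 25, 23, 36: 25→(25−18)÷1=7=g, 27→(27−18)÷1=9=i, 32→(32−18)÷1=14=n, 25→(25−18)÷1=7=g, 23→(23−18)÷1=5=e, 36→(36−18)÷1=18=r.

ginger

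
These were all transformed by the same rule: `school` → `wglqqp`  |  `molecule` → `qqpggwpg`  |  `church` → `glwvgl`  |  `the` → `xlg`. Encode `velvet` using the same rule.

The shift depends on letter class: consonant s→w is +4, but vowel o→q is +2. The rule splits by letter class: vowels +2, consonants +4.
On velvet: v(cons)+4=z, e(vowel)+2=g, l(cons)+4=p, v(cons)+4=z, e(vowel)+2=g, t(cons)+4=x.

zgpzgx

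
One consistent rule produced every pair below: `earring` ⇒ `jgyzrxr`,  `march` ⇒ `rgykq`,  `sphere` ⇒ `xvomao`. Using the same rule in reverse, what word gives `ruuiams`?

monarch

In earring: e→j is +5, a→g is +6, r→y is +7, r→z is +8 — the shift increases by 1 each position. Letter i (0-indexed) is shifted by i+5, so successive shifts are 5, 6, 7, ….
Reversing it on ruuiams: r−5=m, u−6=o, u−7=n, i−8=a, a−9=r, m−10=c, s−11=h.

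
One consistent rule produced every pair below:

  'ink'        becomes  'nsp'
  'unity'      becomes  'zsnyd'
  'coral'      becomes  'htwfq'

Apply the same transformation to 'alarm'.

fqfwr

Compare letters: i→n is +5, n→s is +5, k→p is +5 — a constant shift. It's a constant shift of +5 (ROT5).
For alarm: a+5=f, l+5=q, a+5=f, r+5=w, m+5=r.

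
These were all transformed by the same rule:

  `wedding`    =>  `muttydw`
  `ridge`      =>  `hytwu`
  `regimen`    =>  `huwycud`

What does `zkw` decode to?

jug

Compare letters: w→m is +16, e→u is +16, d→t is +16 — a constant shift. It's a constant shift of +16 (ROT16).
Undoing it on zkw: z−16=j, k−16=u, w−16=g.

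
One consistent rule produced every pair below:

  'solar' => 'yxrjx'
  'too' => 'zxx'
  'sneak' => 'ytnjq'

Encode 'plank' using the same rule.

The shift depends on letter class: consonant s→y is +6, but vowel o→x is +9. Vowels shift forward by 9 and consonants shift forward by 6.
For plank: p(cons)+6=v, l(cons)+6=r, a(vowel)+9=j, n(cons)+6=t, k(cons)+6=q.

vrjtq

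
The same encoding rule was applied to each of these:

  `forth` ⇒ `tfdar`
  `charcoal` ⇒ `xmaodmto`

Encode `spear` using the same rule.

dmqbe

The output letters match the input read backwards, each shifted +12: forth reversed is htrof. Two steps: reverse the string, then apply a Caesar shift of +12.
For spear: reverse → raeps; then shift: r+12=d, a+12=m, e+12=q, p+12=b, s+12=e.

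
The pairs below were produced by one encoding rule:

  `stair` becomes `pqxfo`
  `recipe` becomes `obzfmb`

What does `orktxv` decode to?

runway

Compare letters: s→p is +23, t→q is +23, a→x is +23 — a constant shift. Every letter moves 23 places later in the alphabet, wrapping around z→a.
Undoing it on orktxv: o−23=r, r−23=u, k−23=n, t−23=w, x−23=a, v−23=y.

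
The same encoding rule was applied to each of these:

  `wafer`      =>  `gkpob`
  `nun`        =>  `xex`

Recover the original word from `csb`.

sir

Each letter is shifted forward by 10 in the alphabet (a Caesar shift of +10).
Reversing it on csb: c−10=s, s−10=i, b−10=r.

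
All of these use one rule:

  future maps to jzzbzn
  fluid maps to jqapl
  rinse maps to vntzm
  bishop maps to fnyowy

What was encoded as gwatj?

crumb

In future: f→j is +4, u→z is +5, t→z is +6, u→b is +7 — the shift increases by 1 each position. Each letter shifts forward by (position + 4), i.e. 4, 5, 6, … — the shift grows by one for each successive letter.
Decoding gwatj: g−4=c, w−5=r, a−6=u, t−7=m, j−8=b.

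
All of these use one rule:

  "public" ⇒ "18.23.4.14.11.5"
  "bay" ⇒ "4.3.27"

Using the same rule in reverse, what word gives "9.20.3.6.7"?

grade

p is letter #16 and maps to 18: an offset of 2. Each letter is replaced by its alphabet position (a=1..z=26) + 2.
Reversing it on 9.20.3.6.7: 9→(9−2)÷1=7=g, 20→(20−2)÷1=18=r, 3→(3−2)÷1=1=a, 6→(6−2)÷1=4=d, 7→(7−2)÷1=5=e.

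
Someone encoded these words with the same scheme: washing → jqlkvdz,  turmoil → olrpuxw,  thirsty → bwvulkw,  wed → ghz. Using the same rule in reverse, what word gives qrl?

The output letters match the input read backwards, each shifted +3: washing reversed is gnihsaw. The word is reversed, then every letter is shifted forward by 3.
Undoing it on qrl: shift back: q−3=n, r−3=o, l−3=i → noi; then reverse → ion.

ion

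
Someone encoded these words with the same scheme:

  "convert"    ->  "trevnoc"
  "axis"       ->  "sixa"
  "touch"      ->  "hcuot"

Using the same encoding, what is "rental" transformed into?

latner

The output letters match the input read backwards: convert reversed is trevnoc. It's just the letters in reverse order.
For rental: reverse → latner.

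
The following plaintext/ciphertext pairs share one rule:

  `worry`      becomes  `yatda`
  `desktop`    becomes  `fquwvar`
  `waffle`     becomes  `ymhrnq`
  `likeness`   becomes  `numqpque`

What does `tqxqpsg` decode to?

Shifts by position in worry: pos 0: w→y (+2), pos 1: o→a (+12), pos 2: r→t (+2), pos 3: r→d (+12) — repeating every 2. A repeating key of period 2 is used — shifts +2, +12 over and over.
Undoing it on tqxqpsg: t−2=r, q−12=e, x−2=v, q−12=e, p−2=n, s−12=g, g−2=e.

revenge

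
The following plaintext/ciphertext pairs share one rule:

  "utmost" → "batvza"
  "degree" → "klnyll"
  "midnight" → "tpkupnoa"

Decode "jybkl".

Each letter is shifted forward by 7 in the alphabet (a Caesar shift of +7).
Reversing it on jybkl: j−7=c, y−7=r, b−7=u, k−7=d, l−7=e.

crude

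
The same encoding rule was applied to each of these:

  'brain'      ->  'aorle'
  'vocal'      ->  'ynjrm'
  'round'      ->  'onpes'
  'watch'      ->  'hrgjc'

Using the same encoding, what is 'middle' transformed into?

This is an affine cipher: with a=0,…,z=25, each position x becomes (9x+17) mod 26.
For middle: m(12)→9·12+17≡21=v; i(8)→9·8+17≡11=l; d(3)→9·3+17≡18=s; d(3)→9·3+17≡18=s; l(11)→9·11+17≡12=m; e(4)→9·4+17≡1=b (all mod 26).

vlssmb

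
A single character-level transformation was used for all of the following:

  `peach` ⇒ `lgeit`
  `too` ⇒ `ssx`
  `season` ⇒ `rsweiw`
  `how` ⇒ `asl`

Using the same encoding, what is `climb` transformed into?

The output letters match the input read backwards, each shifted +4: peach reversed is hcaep. Read the word backwards and shift each letter +4.
Applying it to climb: reverse → bmilc; then shift: b+4=f, m+4=q, i+4=m, l+4=p, c+4=g.

fqmpg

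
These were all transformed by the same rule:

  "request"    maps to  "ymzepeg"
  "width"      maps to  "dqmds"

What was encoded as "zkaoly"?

scream

In request: r→y is +7, e→m is +8, q→z is +9, u→e is +10 — the shift increases by 1 each position. Each letter shifts forward by (position + 7), i.e. 7, 8, 9, … — the shift grows by one for each successive letter.
Reversing it on zkaoly: z−7=s, k−8=c, a−9=r, o−10=e, l−11=a, y−12=m.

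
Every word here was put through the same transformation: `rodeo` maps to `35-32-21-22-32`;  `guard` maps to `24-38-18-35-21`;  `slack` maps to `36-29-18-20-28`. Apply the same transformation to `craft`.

Each letter is replaced by its alphabet position (a=1..z=26) + 17.
For craft: c=3→20, r=18→35, a=1→18, f=6→23, t=20→37.

20-35-18-23-37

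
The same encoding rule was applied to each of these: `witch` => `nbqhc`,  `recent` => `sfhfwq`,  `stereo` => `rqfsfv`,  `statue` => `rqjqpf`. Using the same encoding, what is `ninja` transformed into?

This is an affine cipher: with a=0,…,z=25, each position x becomes (25x+9) mod 26.
For ninja: n(13)→25·13+9≡22=w; i(8)→25·8+9≡1=b; n(13)→25·13+9≡22=w; j(9)→25·9+9≡0=a; a(0)→25·0+9≡9=j (all mod 26).

wbwaj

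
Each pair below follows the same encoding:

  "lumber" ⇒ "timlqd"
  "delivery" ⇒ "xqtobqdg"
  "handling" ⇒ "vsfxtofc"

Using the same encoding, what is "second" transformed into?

wqeyfx

Each letter's alphabet position (a=0..z=25) is mapped through 19·x+18 mod 26 — an affine cipher.
For second: s(18)→19·18+18≡22=w; e(4)→19·4+18≡16=q; c(2)→19·2+18≡4=e; o(14)→19·14+18≡24=y; n(13)→19·13+18≡5=f; d(3)→19·3+18≡23=x (all mod 26).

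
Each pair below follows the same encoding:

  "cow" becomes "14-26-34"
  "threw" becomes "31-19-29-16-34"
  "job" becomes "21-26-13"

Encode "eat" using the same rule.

16-12-31

c is letter #3 and maps to 14: an offset of 11. Letters become their 1-based position plus 11 (so a→12, b→13, …).
On eat: e=5→16, a=1→12, t=20→31.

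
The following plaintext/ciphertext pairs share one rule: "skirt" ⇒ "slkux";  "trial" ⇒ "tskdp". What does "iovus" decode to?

Letter i (0-indexed) is shifted by i+0, so successive shifts are 0, 1, 2, ….
Reversing it on iovus: i−0=i, o−1=n, v−2=t, u−3=r, s−4=o.

intro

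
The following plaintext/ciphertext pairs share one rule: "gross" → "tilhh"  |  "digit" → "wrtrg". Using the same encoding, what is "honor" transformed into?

Each letter is replaced by its mirror in the alphabet: a↔z, b↔y, c↔x, and so on (the Atbash cipher).
For honor: h↔s, o↔l, n↔m, o↔l, r↔i.

slmli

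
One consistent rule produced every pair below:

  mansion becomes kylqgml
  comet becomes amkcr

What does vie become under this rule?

tgc

Compare letters: m→k is +24, a→y is +24, n→l is +24 — a constant shift. It's a constant shift of +24 (ROT24).
For vie: v+24=t, i+24=g, e+24=c.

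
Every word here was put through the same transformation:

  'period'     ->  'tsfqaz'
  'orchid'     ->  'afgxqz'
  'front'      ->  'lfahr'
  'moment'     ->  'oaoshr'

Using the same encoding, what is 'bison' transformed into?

nqyah

Treating letters as 0–25, the rule is x ↦ 19x + 20 (mod 26).
Applying it to bison: b(1)→19·1+20≡13=n; i(8)→19·8+20≡16=q; s(18)→19·18+20≡24=y; o(14)→19·14+20≡0=a; n(13)→19·13+20≡7=h (all mod 26).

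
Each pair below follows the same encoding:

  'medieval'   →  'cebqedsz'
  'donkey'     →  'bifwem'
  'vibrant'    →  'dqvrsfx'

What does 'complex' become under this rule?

m(12)→c(2) and e(4)→e(4) fit y≡3x+18 (mod 26); the inverse of 3 mod 26 is 9. Treating letters as 0–25, the rule is x ↦ 3x + 18 (mod 26).
On complex: c(2)→3·2+18≡24=y; o(14)→3·14+18≡8=i; m(12)→3·12+18≡2=c; p(15)→3·15+18≡11=l; l(11)→3·11+18≡25=z; e(4)→3·4+18≡4=e; x(23)→3·23+18≡9=j (all mod 26).

yiclzej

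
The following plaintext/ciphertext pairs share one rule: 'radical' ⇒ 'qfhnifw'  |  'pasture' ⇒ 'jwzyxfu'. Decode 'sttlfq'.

The output letters match the input read backwards, each shifted +5: radical reversed is lacidar. Two steps: reverse the string, then apply a Caesar shift of +5.
Reversing it on sttlfq: shift back: s−5=n, t−5=o, t−5=o, l−5=g, f−5=a, q−5=l → noogal; then reverse → lagoon.

lagoon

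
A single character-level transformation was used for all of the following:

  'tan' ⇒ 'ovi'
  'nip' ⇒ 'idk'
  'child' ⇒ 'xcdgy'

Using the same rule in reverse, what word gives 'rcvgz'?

Compare letters: t→o is +21, a→v is +21, n→i is +21 — a constant shift. Every letter moves 21 places later in the alphabet, wrapping around z→a.
Decoding rcvgz: r−21=w, c−21=h, v−21=a, g−21=l, z−21=e.

whale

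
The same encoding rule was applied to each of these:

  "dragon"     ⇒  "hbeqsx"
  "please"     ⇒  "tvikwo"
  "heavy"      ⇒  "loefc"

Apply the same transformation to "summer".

weqwib

Shifts by position in dragon: pos 0: d→h (+4), pos 1: r→b (+10), pos 2: a→e (+4), pos 3: g→q (+10) — repeating every 2. It's a Vigenère-style cipher with numeric key [4,10]: position i shifts by key[i mod 2].
Applying it to summer: s+4=w, u+10=e, m+4=q, m+10=w, e+4=i, r+10=b.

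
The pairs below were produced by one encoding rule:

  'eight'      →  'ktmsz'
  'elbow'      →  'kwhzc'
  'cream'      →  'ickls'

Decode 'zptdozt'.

It's a Vigenère-style cipher with numeric key [6,11]: position i shifts by key[i mod 2].
Decoding zptdozt: z−6=t, p−11=e, t−6=n, d−11=s, o−6=i, z−11=o, t−6=n.

tension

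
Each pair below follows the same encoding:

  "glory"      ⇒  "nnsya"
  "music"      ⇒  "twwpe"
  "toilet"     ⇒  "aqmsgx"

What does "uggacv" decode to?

Shifts by position in glory: pos 0: g→n (+7), pos 1: l→n (+2), pos 2: o→s (+4), pos 3: r→y (+7), pos 4: y→a (+2) — repeating every 3. A repeating key of period 3 is used — shifts +7, +2, +4 over and over.
Decoding uggacv: u−7=n, g−2=e, g−4=c, a−7=t, c−2=a, v−4=r.

nectar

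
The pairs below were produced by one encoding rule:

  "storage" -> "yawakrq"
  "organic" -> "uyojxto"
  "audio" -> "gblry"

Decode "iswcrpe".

In storage: s→y is +6, t→a is +7, o→w is +8, r→a is +9 — the shift increases by 1 each position. Each letter shifts forward by (position + 6), i.e. 6, 7, 8, … — the shift grows by one for each successive letter.
Reversing it on iswcrpe: i−6=c, s−7=l, w−8=o, c−9=t, r−10=h, p−11=e, e−12=s.

clothes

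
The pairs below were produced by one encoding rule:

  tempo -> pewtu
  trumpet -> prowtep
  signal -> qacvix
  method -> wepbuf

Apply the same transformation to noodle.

t(19)→p(15) and e(4)→e(4) fit y≡25x+8 (mod 26); the inverse of 25 mod 26 is 25. Each letter's alphabet position (a=0..z=25) is mapped through 25·x+8 mod 26 — an affine cipher.
For noodle: n(13)→25·13+8≡21=v; o(14)→25·14+8≡20=u; o(14)→25·14+8≡20=u; d(3)→25·3+8≡5=f; l(11)→25·11+8≡23=x; e(4)→25·4+8≡4=e (all mod 26).

vuufxe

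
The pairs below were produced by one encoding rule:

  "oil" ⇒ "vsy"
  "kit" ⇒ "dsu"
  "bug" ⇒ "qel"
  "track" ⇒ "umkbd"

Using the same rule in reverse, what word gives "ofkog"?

weave

The output letters match the input read backwards, each shifted +10: oil reversed is lio. Read the word backwards and shift each letter +10.
Reversing it on ofkog: shift back: o−10=e, f−10=v, k−10=a, o−10=e, g−10=w → evaew; then reverse → weave.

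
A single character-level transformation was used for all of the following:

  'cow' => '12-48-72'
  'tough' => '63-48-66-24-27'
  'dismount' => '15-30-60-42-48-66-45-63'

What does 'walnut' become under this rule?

Each letter becomes 3×(its alphabet position, a=1..z=26) + 3.
Applying it to walnut: w=23→72, a=1→6, l=12→39, n=14→45, u=21→66, t=20→63.

72-6-39-45-66-63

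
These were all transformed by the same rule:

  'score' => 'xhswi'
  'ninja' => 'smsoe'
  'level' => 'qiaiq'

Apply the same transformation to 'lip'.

qmu

The shift depends on letter class: consonant s→x is +5, but vowel o→s is +4. The rule splits by letter class: vowels +4, consonants +5.
For lip: l(cons)+5=q, i(vowel)+4=m, p(cons)+5=u.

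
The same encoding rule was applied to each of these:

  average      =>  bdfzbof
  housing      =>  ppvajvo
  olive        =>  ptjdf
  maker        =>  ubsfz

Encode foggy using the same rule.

Two shifts are in play — +1 for a/e/i/o/u, +8 for every other letter.
Applying it to foggy: f(cons)+8=n, o(vowel)+1=p, g(cons)+8=o, g(cons)+8=o, y(cons)+8=g.

npoog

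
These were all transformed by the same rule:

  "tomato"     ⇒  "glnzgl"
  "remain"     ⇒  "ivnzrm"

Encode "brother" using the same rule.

yilgsvi

Each pair mirrors across the alphabet (t↔g, o↔l, m↔n): positions sum to 25. Letters are reflected about the middle of the alphabet (position → 25−position): Atbash.
On brother: b↔y, r↔i, o↔l, t↔g, h↔s, e↔v, r↔i.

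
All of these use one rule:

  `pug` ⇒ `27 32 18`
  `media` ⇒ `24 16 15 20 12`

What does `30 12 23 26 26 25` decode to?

Each letter is replaced by its alphabet position (a=1..z=26) + 11.
Reversing it on 30 12 23 26 26 25: 30→(30−11)÷1=19=s, 12→(12−11)÷1=1=a, 23→(23−11)÷1=12=l, 26→(26−11)÷1=15=o, 26→(26−11)÷1=15=o, 25→(25−11)÷1=14=n.

saloon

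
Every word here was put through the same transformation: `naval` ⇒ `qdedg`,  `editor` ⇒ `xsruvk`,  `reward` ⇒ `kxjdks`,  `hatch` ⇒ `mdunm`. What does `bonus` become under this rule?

n(13)→q(16) and a(0)→d(3) fit y≡5x+3 (mod 26); the inverse of 5 mod 26 is 21. Each letter's alphabet position (a=0..z=25) is mapped through 5·x+3 mod 26 — an affine cipher.
Applying it to bonus: b(1)→5·1+3≡8=i; o(14)→5·14+3≡21=v; n(13)→5·13+3≡16=q; u(20)→5·20+3≡25=z; s(18)→5·18+3≡15=p (all mod 26).

ivqzp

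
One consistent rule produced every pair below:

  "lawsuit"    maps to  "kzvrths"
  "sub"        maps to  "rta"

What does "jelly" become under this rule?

idkkx

Compare letters: l→k is +25, a→z is +25, w→v is +25 — a constant shift. Every letter moves 25 places later in the alphabet, wrapping around z→a.
Applying it to jelly: j+25=i, e+25=d, l+25=k, l+25=k, y+25=x.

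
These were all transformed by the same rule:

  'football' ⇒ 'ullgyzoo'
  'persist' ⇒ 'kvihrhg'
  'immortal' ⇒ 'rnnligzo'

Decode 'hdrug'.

swift

Each letter is replaced by its mirror in the alphabet: a↔z, b↔y, c↔x, and so on (the Atbash cipher).
Reversing it on hdrug: h↔s, d↔w, r↔i, u↔f, g↔t.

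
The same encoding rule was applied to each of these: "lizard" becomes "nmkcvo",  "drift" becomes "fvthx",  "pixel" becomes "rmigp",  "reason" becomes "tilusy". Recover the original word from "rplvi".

plate

Shifts by position in lizard: pos 0: l→n (+2), pos 1: i→m (+4), pos 2: z→k (+11), pos 3: a→c (+2), pos 4: r→v (+4), pos 5: d→o (+11) — repeating every 3. A repeating key of period 3 is used — shifts +2, +4, +11 over and over.
Undoing it on rplvi: r−2=p, p−4=l, l−11=a, v−2=t, i−4=e.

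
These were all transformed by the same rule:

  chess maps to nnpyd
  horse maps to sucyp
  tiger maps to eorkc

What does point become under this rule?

The shifts repeat in a cycle of length 2: positions 0,1,… shift by +11, +6, then the pattern repeats.
Applying it to point: p+11=a, o+6=u, i+11=t, n+6=t, t+11=e.

autte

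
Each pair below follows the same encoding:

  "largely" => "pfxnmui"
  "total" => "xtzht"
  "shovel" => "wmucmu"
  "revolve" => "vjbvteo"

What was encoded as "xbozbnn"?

In largely: l→p is +4, a→f is +5, r→x is +6, g→n is +7 — the shift increases by 1 each position. The shift increases by 1 at each position, starting from +4: 4, 5, 6, ….
Decoding xbozbnn: x−4=t, b−5=w, o−6=i, z−7=s, b−8=t, n−9=e, n−10=d.

twisted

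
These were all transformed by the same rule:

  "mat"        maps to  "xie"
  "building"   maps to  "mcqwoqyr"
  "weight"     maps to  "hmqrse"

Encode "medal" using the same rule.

The shift depends on letter class: consonant m→x is +11, but vowel a→i is +8. The rule splits by letter class: vowels +8, consonants +11.
On medal: m(cons)+11=x, e(vowel)+8=m, d(cons)+11=o, a(vowel)+8=i, l(cons)+11=w.

xmoiw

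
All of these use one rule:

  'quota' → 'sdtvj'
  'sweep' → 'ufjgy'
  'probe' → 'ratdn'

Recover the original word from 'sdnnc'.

quilt

Shifts by position in quota: pos 0: q→s (+2), pos 1: u→d (+9), pos 2: o→t (+5), pos 3: t→v (+2), pos 4: a→j (+9) — repeating every 3. A repeating key of period 3 is used — shifts +2, +9, +5 over and over.
Undoing it on sdnnc: s−2=q, d−9=u, n−5=i, n−2=l, c−9=t.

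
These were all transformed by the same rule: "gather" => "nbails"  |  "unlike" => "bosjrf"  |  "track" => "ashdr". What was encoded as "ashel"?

Shifts by position in gather: pos 0: g→n (+7), pos 1: a→b (+1), pos 2: t→a (+7), pos 3: h→i (+1) — repeating every 2. The shifts repeat in a cycle of length 2: positions 0,1,… shift by +7, +1, then the pattern repeats.
Undoing it on ashel: a−7=t, s−1=r, h−7=a, e−1=d, l−7=e.

trade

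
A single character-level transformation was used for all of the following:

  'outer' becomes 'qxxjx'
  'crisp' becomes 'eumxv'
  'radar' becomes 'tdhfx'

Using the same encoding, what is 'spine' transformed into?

In outer: o→q is +2, u→x is +3, t→x is +4, e→j is +5 — the shift increases by 1 each position. Each letter shifts forward by (position + 2), i.e. 2, 3, 4, … — the shift grows by one for each successive letter.
Applying it to spine: s+2=u, p+3=s, i+4=m, n+5=s, e+6=k.

usmsk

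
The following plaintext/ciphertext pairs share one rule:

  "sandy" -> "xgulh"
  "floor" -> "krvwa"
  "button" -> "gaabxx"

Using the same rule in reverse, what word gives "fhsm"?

In sandy: s→x is +5, a→g is +6, n→u is +7, d→l is +8 — the shift increases by 1 each position. Letter i (0-indexed) is shifted by i+5, so successive shifts are 5, 6, 7, ….
Undoing it on fhsm: f−5=a, h−6=b, s−7=l, m−8=e.

able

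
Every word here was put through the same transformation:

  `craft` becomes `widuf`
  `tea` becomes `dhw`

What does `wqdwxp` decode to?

Two steps: reverse the string, then apply a Caesar shift of +3.
Reversing it on wqdwxp: shift back: w−3=t, q−3=n, d−3=a, w−3=t, x−3=u, p−3=m → tnatum; then reverse → mutant.

mutant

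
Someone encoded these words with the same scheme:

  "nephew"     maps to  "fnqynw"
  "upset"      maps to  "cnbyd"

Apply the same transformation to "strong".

pwxacb

The output letters match the input read backwards, each shifted +9: nephew reversed is wehpen. The word is reversed, then every letter is shifted forward by 9.
Applying it to strong: reverse → gnorts; then shift: g+9=p, n+9=w, o+9=x, r+9=a, t+9=c, s+9=b.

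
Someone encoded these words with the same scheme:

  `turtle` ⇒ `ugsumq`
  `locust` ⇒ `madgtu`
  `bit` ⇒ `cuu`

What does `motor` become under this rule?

nauas

The shift depends on letter class: consonant t→u is +1, but vowel u→g is +12. Two shifts are in play — +12 for a/e/i/o/u, +1 for every other letter.
For motor: m(cons)+1=n, o(vowel)+12=a, t(cons)+1=u, o(vowel)+12=a, r(cons)+1=s.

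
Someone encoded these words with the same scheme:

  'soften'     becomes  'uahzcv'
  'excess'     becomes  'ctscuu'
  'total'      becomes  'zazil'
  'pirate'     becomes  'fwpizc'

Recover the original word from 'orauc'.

s(18)→u(20) and o(14)→a(0) fit y≡5x+8 (mod 26); the inverse of 5 mod 26 is 21. Treating letters as 0–25, the rule is x ↦ 5x + 8 (mod 26).
Decoding orauc: o(14)→21·(14−8)≡22=w; r(17)→21·(17−8)≡7=h; a(0)→21·(0−8)≡14=o; u(20)→21·(20−8)≡18=s; c(2)→21·(2−8)≡4=e (all mod 26).

whose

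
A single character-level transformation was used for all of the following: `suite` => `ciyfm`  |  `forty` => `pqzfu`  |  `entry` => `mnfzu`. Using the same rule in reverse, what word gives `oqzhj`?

world

s(18)→c(2) and u(20)→i(8) fit y≡3x+0 (mod 26); the inverse of 3 mod 26 is 9. This is an affine cipher: with a=0,…,z=25, each position x becomes (3x+0) mod 26.
Undoing it on oqzhj: o(14)→9·(14−0)≡22=w; q(16)→9·(16−0)≡14=o; z(25)→9·(25−0)≡17=r; h(7)→9·(7−0)≡11=l; j(9)→9·(9−0)≡3=d (all mod 26).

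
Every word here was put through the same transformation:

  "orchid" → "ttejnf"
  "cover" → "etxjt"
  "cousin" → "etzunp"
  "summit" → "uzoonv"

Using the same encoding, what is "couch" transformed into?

etzej

Vowels shift forward by 5 and consonants shift forward by 2.
On couch: c(cons)+2=e, o(vowel)+5=t, u(vowel)+5=z, c(cons)+2=e, h(cons)+2=j.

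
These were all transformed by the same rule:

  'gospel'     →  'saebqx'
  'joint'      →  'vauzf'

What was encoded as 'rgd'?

Every letter moves 12 places later in the alphabet, wrapping around z→a.
Reversing it on rgd: r−12=f, g−12=u, d−12=r.

fur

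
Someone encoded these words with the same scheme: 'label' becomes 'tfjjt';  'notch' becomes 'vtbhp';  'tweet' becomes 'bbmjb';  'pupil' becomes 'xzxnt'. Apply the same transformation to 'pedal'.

It's a Vigenère-style cipher with numeric key [8,5]: position i shifts by key[i mod 2].
On pedal: p+8=x, e+5=j, d+8=l, a+5=f, l+8=t.

xjlft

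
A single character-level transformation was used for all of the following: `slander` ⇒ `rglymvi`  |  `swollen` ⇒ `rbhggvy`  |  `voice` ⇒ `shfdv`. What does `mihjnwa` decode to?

drought

s(18)→r(17) and l(11)→g(6) fit y≡9x+11 (mod 26); the inverse of 9 mod 26 is 3. Each letter's alphabet position (a=0..z=25) is mapped through 9·x+11 mod 26 — an affine cipher.
Decoding mihjnwa: m(12)→3·(12−11)≡3=d; i(8)→3·(8−11)≡17=r; h(7)→3·(7−11)≡14=o; j(9)→3·(9−11)≡20=u; n(13)→3·(13−11)≡6=g; w(22)→3·(22−11)≡7=h; a(0)→3·(0−11)≡19=t (all mod 26).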